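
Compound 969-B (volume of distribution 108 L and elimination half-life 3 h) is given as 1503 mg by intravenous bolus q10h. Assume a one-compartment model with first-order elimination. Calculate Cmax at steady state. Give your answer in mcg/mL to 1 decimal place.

k = ln2/t½ = ln2/3 ≈ 0.231049 h⁻¹; fraction remaining f = e^(−kτ) = e^(−0.231049×10) ≈ 0.0992.
Accumulation ratio R = 1/(1 − f) ≈ 1/0.9008 ≈ 1.1101.
Single-dose peak C₀ = D/Vd = 1503/108 ≈ 13.917 mcg/mL.
Steady-state peak Cmax,ss = C₀·R ≈ 13.917 × 1.1101 ≈ 15.449 mcg/mL.

15.4 mcg/mL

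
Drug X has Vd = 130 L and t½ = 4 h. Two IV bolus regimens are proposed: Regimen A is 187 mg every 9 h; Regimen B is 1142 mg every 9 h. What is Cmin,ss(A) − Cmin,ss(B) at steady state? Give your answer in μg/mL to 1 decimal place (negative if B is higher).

-2.0 μg/mL

Regimen A: f = (1/2)^(9/4) ≈ 0.2102; Cmin,ss = (187/130)·f/(1−f) ≈ 0.383 μg/mL.
Regimen B: f = (1/2)^(9/4) ≈ 0.2102; Cmin,ss = (1142/130)·f/(1−f) ≈ 2.338 μg/mL.
Difference ≈ 0.383 − 2.338 ≈ -1.955 μg/mL.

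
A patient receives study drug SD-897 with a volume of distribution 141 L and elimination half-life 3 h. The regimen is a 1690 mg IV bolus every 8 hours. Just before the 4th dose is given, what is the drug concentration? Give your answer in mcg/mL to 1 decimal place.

f = (1/2)^(τ/t½) = (1/2)^(8/3) ≈ 0.1575.
C₀ = D/Vd = 1690/141 ≈ 11.986 mcg/mL.
Before the 4th dose, 3 doses have been given. Superposition: Cmin = C₀·(f + f² + … + f^3).
≈ 11.986 × (0.1575 + 0.0248 + 0.0039) ≈ 11.986 × 0.1862 ≈ 2.232 mcg/mL.

2.2 mcg/mL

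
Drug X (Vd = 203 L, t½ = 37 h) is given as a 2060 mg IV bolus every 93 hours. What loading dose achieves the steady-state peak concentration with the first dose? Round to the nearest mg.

2497 mg

f = (1/2)^(93/37) ≈ 0.175129; accumulation ratio R = 1/(1−f) ≈ 1.21231.
Loading dose to hit Cmax,ss on first dose: D_load = D_maint·R ≈ 2060 × 1.21231 ≈ 2497.36 mg.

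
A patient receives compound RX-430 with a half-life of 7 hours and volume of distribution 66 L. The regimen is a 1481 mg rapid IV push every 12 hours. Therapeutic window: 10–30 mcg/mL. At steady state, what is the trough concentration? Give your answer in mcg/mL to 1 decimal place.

k = ln2/t½ = ln2/7 ≈ 0.099021 h⁻¹; fraction remaining f = e^(−kτ) = e^(−0.099021×12) ≈ 0.3048.
Each bolus raises the concentration by D/Vd = 1481/66 ≈ 22.439 mcg/mL.
Steady-state trough Cmin,ss = C₀·f/(1−f) ≈ 22.439 × 0.3048/0.6952 ≈ 9.838 mcg/mL.
Trough 9.8 mcg/mL vs MEC 10 mcg/mL: subtherapeutic.

9.8 mcg/mL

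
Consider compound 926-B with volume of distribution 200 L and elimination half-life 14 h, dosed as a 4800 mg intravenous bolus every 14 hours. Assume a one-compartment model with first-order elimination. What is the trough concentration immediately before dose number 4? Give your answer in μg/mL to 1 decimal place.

21.0 μg/mL

f = (1/2)^(τ/t½) = (1/2)^(14/14) ≈ 0.5000.
C₀ = D/Vd = 4800/200 ≈ 24.000 μg/mL.
Before the 4th dose, 3 doses have been given. Superposition: Cmin = C₀·(f + f² + … + f^3).
≈ 24.000 × (0.5000 + 0.2500 + 0.1250) ≈ 24.000 × 0.8750 ≈ 21.000 μg/mL.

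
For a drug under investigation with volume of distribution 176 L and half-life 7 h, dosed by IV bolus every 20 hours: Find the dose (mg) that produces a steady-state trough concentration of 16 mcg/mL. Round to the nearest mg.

τ/t½ = 20/7 ≈ 2.8571, so f = (1/2)^(20/7) ≈ 0.138011.
Cmin,ss = (D/Vd)·f/(1−f), so D = Cmin,ss·Vd·(1−f)/f.
D = 16 × 176 × (1−f)/f ≈ 16 × 176 × 6.24580 ≈ 17588.17 mg.

17588 mg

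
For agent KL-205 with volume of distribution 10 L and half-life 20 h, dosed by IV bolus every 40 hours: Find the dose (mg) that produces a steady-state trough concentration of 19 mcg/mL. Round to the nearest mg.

570 mg

τ/t½ = 40/20 ≈ 2, so f = (1/2)^(40/20) ≈ 0.250000.
Cmin,ss = (D/Vd)·f/(1−f), so D = Cmin,ss·Vd·(1−f)/f.
D = 19 × 10 × (1−f)/f ≈ 19 × 10 × 3.00000 ≈ 570.00 mg.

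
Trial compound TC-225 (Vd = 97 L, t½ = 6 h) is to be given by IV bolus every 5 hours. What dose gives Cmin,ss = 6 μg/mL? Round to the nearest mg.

455 mg

τ/t½ = 5/6 ≈ 0.83333, so f = (1/2)^(5/6) ≈ 0.561231.
Cmin,ss = (D/Vd)·f/(1−f), so D = Cmin,ss·Vd·(1−f)/f.
D = 6 × 97 × (1−f)/f ≈ 6 × 97 × 0.78180 ≈ 455.01 mg.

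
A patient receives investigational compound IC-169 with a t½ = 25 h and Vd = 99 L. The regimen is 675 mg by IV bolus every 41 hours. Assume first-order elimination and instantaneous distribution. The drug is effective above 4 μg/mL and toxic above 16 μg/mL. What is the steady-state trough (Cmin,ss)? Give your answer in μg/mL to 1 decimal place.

3.2 μg/mL

Over one 41-h interval, 41/25 ≈ 1.64 half-lives elapse, leaving f ≈ 0.3209 of each dose.
Each bolus raises the concentration by D/Vd = 675/99 ≈ 6.818 μg/mL.
Steady-state trough Cmin,ss = C₀·f/(1−f) ≈ 6.818 × 0.3209/0.6791 ≈ 3.222 μg/mL.
Trough 3.2 μg/mL vs MEC 4 μg/mL: subtherapeutic.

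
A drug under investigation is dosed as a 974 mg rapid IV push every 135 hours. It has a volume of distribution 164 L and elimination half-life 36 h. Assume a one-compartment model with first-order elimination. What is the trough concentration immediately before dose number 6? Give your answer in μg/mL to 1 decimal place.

0.5 μg/mL

f = (1/2)^(τ/t½) = (1/2)^(135/36) ≈ 0.0743.
C₀ = D/Vd = 974/164 ≈ 5.939 μg/mL.
Before the 6th dose, 5 doses have been given. Superposition: Cmin = C₀·(f + f² + … + f^5).
≈ 5.939 × (0.0743 + 0.0055 + 0.0004 + 0.0000 + 0.0000) ≈ 5.939 × 0.0802 ≈ 0.476 μg/mL.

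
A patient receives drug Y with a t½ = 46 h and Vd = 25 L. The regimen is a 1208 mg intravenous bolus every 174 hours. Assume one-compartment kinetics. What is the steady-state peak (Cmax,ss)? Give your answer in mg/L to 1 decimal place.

52.1 mg/L

τ/t½ = 174/46 ≈ 3.7826, so fraction remaining f = (1/2)^(174/46) ≈ 0.0727.
At steady state, accumulation factor R = 1/(1 − e^(−kτ)) ≈ 1.0784.
Single-dose peak C₀ = D/Vd = 1208/25 ≈ 48.320 mg/L.
Steady-state peak Cmax,ss = C₀·R ≈ 48.320 × 1.0784 ≈ 52.108 mg/L.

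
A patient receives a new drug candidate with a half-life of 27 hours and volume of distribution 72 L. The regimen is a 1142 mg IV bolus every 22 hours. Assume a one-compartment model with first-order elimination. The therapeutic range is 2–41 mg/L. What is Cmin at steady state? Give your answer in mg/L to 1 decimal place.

20.9 mg/L

τ/t½ = 22/27 ≈ 0.81481, so fraction remaining f = (1/2)^(22/27) ≈ 0.5685.
At steady state, accumulation factor R = 1/(1 − e^(−kτ)) ≈ 2.3175.
Single-dose peak C₀ = D/Vd = 1142/72 ≈ 15.861 mg/L.
Steady-state peak Cmax,ss = C₀·R ≈ 15.861 × 2.3175 ≈ 36.758 mg/L.
One interval later, Cmin,ss = Cmax,ss·e^(−kτ) ≈ 36.758 × 0.5685 ≈ 20.897 mg/L.
Trough 20.9 mg/L vs MEC 2 mg/L: adequate.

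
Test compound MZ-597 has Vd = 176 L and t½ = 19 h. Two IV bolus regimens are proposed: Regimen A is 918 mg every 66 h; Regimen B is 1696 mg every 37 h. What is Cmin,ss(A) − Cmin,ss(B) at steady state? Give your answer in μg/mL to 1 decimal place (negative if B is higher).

-2.9 μg/mL

Regimen A: f = (1/2)^(66/19) ≈ 0.0900; Cmin,ss = (918/176)·f/(1−f) ≈ 0.516 μg/mL.
Regimen B: f = (1/2)^(37/19) ≈ 0.2593; Cmin,ss = (1696/176)·f/(1−f) ≈ 3.373 μg/mL.
Difference ≈ 0.516 − 3.373 ≈ -2.857 μg/mL.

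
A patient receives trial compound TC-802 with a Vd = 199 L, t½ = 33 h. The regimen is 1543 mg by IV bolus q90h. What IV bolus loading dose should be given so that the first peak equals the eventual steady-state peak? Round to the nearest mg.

f = (1/2)^(90/33) ≈ 0.151011; accumulation ratio R = 1/(1−f) ≈ 1.17787.
Loading dose to hit Cmax,ss on first dose: D_load = D_maint·R ≈ 1543 × 1.17787 ≈ 1817.45 mg.

1817 mg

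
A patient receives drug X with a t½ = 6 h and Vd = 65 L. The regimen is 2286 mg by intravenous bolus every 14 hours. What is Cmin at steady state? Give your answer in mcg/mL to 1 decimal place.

k = ln2/t½ = ln2/6 ≈ 0.115525 h⁻¹; fraction remaining f = e^(−kτ) = e^(−0.115525×14) ≈ 0.1984.
Each bolus raises the concentration by D/Vd = 2286/65 ≈ 35.169 mcg/mL.
Steady-state trough Cmin,ss = C₀·f/(1−f) ≈ 35.169 × 0.1984/0.8016 ≈ 8.705 mcg/mL.

8.7 mcg/mL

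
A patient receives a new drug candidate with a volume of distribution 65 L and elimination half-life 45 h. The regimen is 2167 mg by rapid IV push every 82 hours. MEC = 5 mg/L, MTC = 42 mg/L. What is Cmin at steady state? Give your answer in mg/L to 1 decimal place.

13.1 mg/L

k = ln2/t½ = ln2/45 ≈ 0.015403 h⁻¹; fraction remaining f = e^(−kτ) = e^(−0.015403×82) ≈ 0.2828.
Each bolus raises the concentration by D/Vd = 2167/65 ≈ 33.338 mg/L.
Steady-state trough Cmin,ss = C₀·f/(1−f) ≈ 33.338 × 0.2828/0.7172 ≈ 13.146 mg/L.
Trough 13.1 mg/L vs MEC 5 mg/L: adequate.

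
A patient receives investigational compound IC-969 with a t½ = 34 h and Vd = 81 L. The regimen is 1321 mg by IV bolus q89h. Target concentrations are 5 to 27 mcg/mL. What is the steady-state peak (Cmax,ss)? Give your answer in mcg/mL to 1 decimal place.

19.5 mcg/mL

Over one 89-h interval, 89/34 ≈ 2.6176 half-lives elapse, leaving f ≈ 0.1629 of each dose.
At steady state, accumulation factor R = 1/(1 − e^(−kτ)) ≈ 1.1946.
Single-dose peak C₀ = D/Vd = 1321/81 ≈ 16.309 mcg/mL.
Steady-state peak Cmax,ss = C₀·R ≈ 16.309 × 1.1946 ≈ 19.483 mcg/mL.
Peak 19.5 mcg/mL vs MTC 27 mcg/mL: below toxic threshold.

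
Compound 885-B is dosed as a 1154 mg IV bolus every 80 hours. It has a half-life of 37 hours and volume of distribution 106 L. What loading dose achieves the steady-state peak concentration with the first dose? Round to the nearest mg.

f = (1/2)^(80/37) ≈ 0.223421; accumulation ratio R = 1/(1−f) ≈ 1.28770.
Loading dose to hit Cmax,ss on first dose: D_load = D_maint·R ≈ 1154 × 1.28770 ≈ 1486.01 mg.

1486 mg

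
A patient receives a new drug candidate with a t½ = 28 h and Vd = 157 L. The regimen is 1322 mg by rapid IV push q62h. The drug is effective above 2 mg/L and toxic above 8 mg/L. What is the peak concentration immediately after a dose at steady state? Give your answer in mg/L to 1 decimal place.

10.7 mg/L

τ/t½ = 62/28 ≈ 2.2143, so fraction remaining f = (1/2)^(62/28) ≈ 0.2155.
Accumulation ratio R = 1/(1 − f) ≈ 1/0.7845 ≈ 1.2747.
Single-dose peak C₀ = D/Vd = 1322/157 ≈ 8.420 mg/L.
Cmax,ss = C₀/(1 − f) ≈ 8.420/0.7845 ≈ 10.733 mg/L.
Peak 10.7 mg/L vs MTC 8 mg/L: exceeds toxic threshold.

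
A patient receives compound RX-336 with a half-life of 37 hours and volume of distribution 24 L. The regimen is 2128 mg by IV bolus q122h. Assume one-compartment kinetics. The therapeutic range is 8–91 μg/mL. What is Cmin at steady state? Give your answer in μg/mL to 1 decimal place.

10.0 μg/mL

k = ln2/t½ = ln2/37 ≈ 0.018734 h⁻¹; fraction remaining f = e^(−kτ) = e^(−0.018734×122) ≈ 0.1017.
At steady state, accumulation factor R = 1/(1 − e^(−kτ)) ≈ 1.1132.
Single-dose peak C₀ = D/Vd = 2128/24 ≈ 88.667 μg/mL.
Steady-state peak Cmax,ss = C₀·R ≈ 88.667 × 1.1132 ≈ 98.704 μg/mL.
One interval later, Cmin,ss = Cmax,ss·e^(−kτ) ≈ 98.704 × 0.1017 ≈ 10.038 μg/mL.
Trough 10.0 μg/mL vs MEC 8 μg/mL: adequate.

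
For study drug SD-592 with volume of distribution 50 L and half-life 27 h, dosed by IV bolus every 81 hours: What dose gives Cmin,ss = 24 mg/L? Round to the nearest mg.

τ/t½ = 81/27 ≈ 3, so f = (1/2)^(81/27) ≈ 0.125000.
Cmin,ss = (D/Vd)·f/(1−f), so D = Cmin,ss·Vd·(1−f)/f.
D = 24 × 50 × (1−f)/f ≈ 24 × 50 × 7.00000 ≈ 8400.00 mg.

8400 mg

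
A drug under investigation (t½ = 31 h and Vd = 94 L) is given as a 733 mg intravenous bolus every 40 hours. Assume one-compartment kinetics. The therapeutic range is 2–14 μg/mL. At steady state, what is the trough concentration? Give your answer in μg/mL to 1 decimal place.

Over one 40-h interval, 40/31 ≈ 1.2903 half-lives elapse, leaving f ≈ 0.4089 of each dose.
Accumulation ratio R = 1/(1 − f) ≈ 1/0.5911 ≈ 1.6918.
Single-dose peak C₀ = D/Vd = 733/94 ≈ 7.798 μg/mL.
Cmax,ss = C₀/(1 − f) ≈ 7.798/0.5911 ≈ 13.192 μg/mL.
Steady-state trough Cmin,ss = Cmax,ss·f ≈ 13.192 × 0.4089 ≈ 5.394 μg/mL.
Trough 5.4 μg/mL vs MEC 2 μg/mL: adequate.

5.4 μg/mL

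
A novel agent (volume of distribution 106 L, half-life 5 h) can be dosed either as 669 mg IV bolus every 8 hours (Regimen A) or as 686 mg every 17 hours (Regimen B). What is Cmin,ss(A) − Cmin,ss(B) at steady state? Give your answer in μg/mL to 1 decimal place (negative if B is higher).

Regimen A: f = (1/2)^(8/5) ≈ 0.3299; Cmin,ss = (669/106)·f/(1−f) ≈ 3.107 μg/mL.
Regimen B: f = (1/2)^(17/5) ≈ 0.0947; Cmin,ss = (686/106)·f/(1−f) ≈ 0.677 μg/mL.
Difference ≈ 3.107 − 0.677 ≈ 2.430 μg/mL.

2.4 μg/mL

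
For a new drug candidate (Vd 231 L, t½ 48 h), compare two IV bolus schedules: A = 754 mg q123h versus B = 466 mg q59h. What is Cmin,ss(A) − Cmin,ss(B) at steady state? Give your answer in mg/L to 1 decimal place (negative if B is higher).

Regimen A: f = (1/2)^(123/48) ≈ 0.1693; Cmin,ss = (754/231)·f/(1−f) ≈ 0.665 mg/L.
Regimen B: f = (1/2)^(59/48) ≈ 0.4266; Cmin,ss = (466/231)·f/(1−f) ≈ 1.501 mg/L.
Difference ≈ 0.665 − 1.501 ≈ -0.836 mg/L.

-0.8 mg/L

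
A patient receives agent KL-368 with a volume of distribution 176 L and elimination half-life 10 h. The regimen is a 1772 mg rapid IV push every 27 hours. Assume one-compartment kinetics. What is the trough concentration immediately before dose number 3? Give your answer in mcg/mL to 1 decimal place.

f = (1/2)^(τ/t½) = (1/2)^(27/10) ≈ 0.1539.
C₀ = D/Vd = 1772/176 ≈ 10.068 mcg/mL.
Before the 3rd dose, 2 doses have been given. Superposition: Cmin = C₀·(f + f²).
≈ 10.068 × (0.1539 + 0.0237) ≈ 10.068 × 0.1776 ≈ 1.788 mcg/mL.

1.8 mcg/mL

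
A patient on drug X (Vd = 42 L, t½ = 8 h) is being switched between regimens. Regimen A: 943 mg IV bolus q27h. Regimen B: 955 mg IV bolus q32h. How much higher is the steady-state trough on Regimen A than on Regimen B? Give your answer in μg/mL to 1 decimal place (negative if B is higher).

0.9 μg/mL

Regimen A: f = (1/2)^(27/8) ≈ 0.0964; Cmin,ss = (943/42)·f/(1−f) ≈ 2.395 μg/mL.
Regimen B: f = (1/2)^(32/8) ≈ 0.0625; Cmin,ss = (955/42)·f/(1−f) ≈ 1.516 μg/mL.
Difference ≈ 2.395 − 1.516 ≈ 0.879 μg/mL.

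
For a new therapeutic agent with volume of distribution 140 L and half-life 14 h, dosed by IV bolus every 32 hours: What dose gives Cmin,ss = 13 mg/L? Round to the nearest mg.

τ/t½ = 32/14 ≈ 2.2857, so f = (1/2)^(32/14) ≈ 0.205084.
Cmin,ss = (D/Vd)·f/(1−f), so D = Cmin,ss·Vd·(1−f)/f.
D = 13 × 140 × (1−f)/f ≈ 13 × 140 × 3.87605 ≈ 7054.41 mg.

7054 mg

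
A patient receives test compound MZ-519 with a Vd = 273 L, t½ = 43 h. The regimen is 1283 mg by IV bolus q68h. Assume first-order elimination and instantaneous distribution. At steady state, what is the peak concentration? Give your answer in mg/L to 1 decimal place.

7.1 mg/L

τ/t½ = 68/43 ≈ 1.5814, so fraction remaining f = (1/2)^(68/43) ≈ 0.3342.
At steady state, accumulation factor R = 1/(1 − e^(−kτ)) ≈ 1.5020.
Each bolus raises the concentration by D/Vd = 1283/273 ≈ 4.700 mg/L.
Steady-state peak Cmax,ss = C₀·R ≈ 4.700 × 1.5020 ≈ 7.059 mg/L.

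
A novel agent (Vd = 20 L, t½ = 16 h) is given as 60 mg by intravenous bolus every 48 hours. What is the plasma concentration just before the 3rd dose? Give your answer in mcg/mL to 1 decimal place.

0.4 mcg/mL

f = (1/2)^(τ/t½) = (1/2)^(48/16) ≈ 0.1250.
C₀ = D/Vd = 60/20 ≈ 3.000 mcg/mL.
Before the 3rd dose, 2 doses have been given. Superposition: Cmin = C₀·(f + f²).
≈ 3.000 × (0.1250 + 0.0156) ≈ 3.000 × 0.1406 ≈ 0.422 mcg/mL.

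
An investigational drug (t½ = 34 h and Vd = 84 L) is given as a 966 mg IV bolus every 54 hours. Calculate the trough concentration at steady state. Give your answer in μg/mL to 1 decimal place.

5.7 μg/mL

k = ln2/t½ = ln2/34 ≈ 0.020387 h⁻¹; fraction remaining f = e^(−kτ) = e^(−0.020387×54) ≈ 0.3326.
Single-dose peak C₀ = D/Vd = 966/84 ≈ 11.500 μg/mL.
Steady-state trough Cmin,ss = C₀·f/(1−f) ≈ 11.500 × 0.3326/0.6674 ≈ 5.731 μg/mL.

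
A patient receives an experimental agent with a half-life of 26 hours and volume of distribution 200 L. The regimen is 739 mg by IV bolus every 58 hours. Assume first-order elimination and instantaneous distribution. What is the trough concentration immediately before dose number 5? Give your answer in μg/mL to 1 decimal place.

f = (1/2)^(τ/t½) = (1/2)^(58/26) ≈ 0.2130.
C₀ = D/Vd = 739/200 ≈ 3.695 μg/mL.
Before the 5th dose, 4 doses have been given. Superposition: Cmin = C₀·(f + f² + … + f^4).
≈ 3.695 × (0.2130 + 0.0454 + 0.0097 + 0.0021) ≈ 3.695 × 0.2702 ≈ 0.998 μg/mL.

1.0 μg/mL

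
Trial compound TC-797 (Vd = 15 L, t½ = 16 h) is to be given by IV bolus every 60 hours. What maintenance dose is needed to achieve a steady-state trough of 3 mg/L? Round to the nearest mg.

τ/t½ = 60/16 ≈ 3.75, so f = (1/2)^(60/16) ≈ 0.074325.
Cmin,ss = (D/Vd)·f/(1−f), so D = Cmin,ss·Vd·(1−f)/f.
D = 3 × 15 × (1−f)/f ≈ 3 × 15 × 12.45442 ≈ 560.45 mg.

560 mg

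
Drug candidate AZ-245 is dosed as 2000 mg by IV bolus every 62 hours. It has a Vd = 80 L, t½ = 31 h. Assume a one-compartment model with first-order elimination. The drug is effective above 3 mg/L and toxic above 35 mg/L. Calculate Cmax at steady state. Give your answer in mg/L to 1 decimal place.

τ = 62 h = 2 half-lives, so f = (1/2)^2 = 0.25.
Accumulation ratio R = 1/(1 − f) = 1/0.75 = 4/3.
Single-dose peak C₀ = D/Vd = 2000/80 = 25 mg/L.
Steady-state peak Cmax,ss = C₀·R = 25 × 4/3 ≈ 33.333 mg/L.
Peak 33.3 mg/L vs MTC 35 mg/L: below toxic threshold.

33.3 mg/L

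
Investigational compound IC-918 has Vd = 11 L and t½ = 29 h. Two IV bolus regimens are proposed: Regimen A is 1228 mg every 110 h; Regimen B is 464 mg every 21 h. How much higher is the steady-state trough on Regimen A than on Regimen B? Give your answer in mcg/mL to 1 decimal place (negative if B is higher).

Regimen A: f = (1/2)^(110/29) ≈ 0.0721; Cmin,ss = (1228/11)·f/(1−f) ≈ 8.674 mcg/mL.
Regimen B: f = (1/2)^(21/29) ≈ 0.6054; Cmin,ss = (464/11)·f/(1−f) ≈ 64.716 mcg/mL.
Difference ≈ 8.674 − 64.716 ≈ -56.042 mcg/mL.

-56.0 mcg/mL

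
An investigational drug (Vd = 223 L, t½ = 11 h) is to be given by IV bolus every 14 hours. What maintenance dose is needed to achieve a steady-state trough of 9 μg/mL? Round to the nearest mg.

2842 mg

τ/t½ = 14/11 ≈ 1.2727, so f = (1/2)^(14/11) ≈ 0.413877.
Cmin,ss = (D/Vd)·f/(1−f), so D = Cmin,ss·Vd·(1−f)/f.
D = 9 × 223 × (1−f)/f ≈ 9 × 223 × 1.41618 ≈ 2842.27 mg.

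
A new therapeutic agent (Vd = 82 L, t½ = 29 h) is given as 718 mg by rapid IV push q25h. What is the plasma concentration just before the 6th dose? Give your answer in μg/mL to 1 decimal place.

f = (1/2)^(τ/t½) = (1/2)^(25/29) ≈ 0.5502.
C₀ = D/Vd = 718/82 ≈ 8.756 μg/mL.
Before the 6th dose, 5 doses have been given. Superposition: Cmin = C₀·(f + f² + … + f^5).
≈ 8.756 × (0.5502 + 0.3027 + 0.1666 + 0.0916 + 0.0504) ≈ 8.756 × 1.1615 ≈ 10.170 μg/mL.

10.2 μg/mL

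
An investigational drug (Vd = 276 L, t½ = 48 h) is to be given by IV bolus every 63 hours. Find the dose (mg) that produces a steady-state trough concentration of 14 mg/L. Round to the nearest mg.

τ/t½ = 63/48 ≈ 1.3125, so f = (1/2)^(63/48) ≈ 0.402623.
Cmin,ss = (D/Vd)·f/(1−f), so D = Cmin,ss·Vd·(1−f)/f.
D = 14 × 276 × (1−f)/f ≈ 14 × 276 × 1.48371 ≈ 5733.06 mg.

5733 mg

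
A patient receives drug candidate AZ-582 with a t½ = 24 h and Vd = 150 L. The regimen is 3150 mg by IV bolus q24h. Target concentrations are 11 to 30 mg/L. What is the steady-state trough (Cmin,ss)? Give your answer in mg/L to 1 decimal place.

The dosing interval is 1 half-life, so f = 2^(−1) = 0.5.
At steady state, R = 1/(1 − 0.5) = 2/1.
Single-dose peak C₀ = D/Vd = 3150/150 = 21 mg/L.
Steady-state peak Cmax,ss = C₀·R = 21 × 2/1 ≈ 42.000 mg/L.
Steady-state trough Cmin,ss = Cmax,ss·f ≈ 42.000 × 0.5 ≈ 21.000 mg/L.
Trough 21.0 mg/L vs MEC 11 mg/L: adequate.

21.0 mg/L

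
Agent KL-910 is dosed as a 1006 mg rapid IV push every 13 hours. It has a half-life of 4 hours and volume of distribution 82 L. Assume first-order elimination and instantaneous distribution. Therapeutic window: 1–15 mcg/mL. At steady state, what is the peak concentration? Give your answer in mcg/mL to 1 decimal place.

13.7 mcg/mL

k = ln2/t½ = ln2/4 ≈ 0.173287 h⁻¹; fraction remaining f = e^(−kτ) = e^(−0.173287×13) ≈ 0.1051.
At steady state, accumulation factor R = 1/(1 − e^(−kτ)) ≈ 1.1174.
Each bolus raises the concentration by D/Vd = 1006/82 ≈ 12.268 mcg/mL.
Steady-state peak Cmax,ss = C₀·R ≈ 12.268 × 1.1174 ≈ 13.708 mcg/mL.
Peak 13.7 mcg/mL vs MTC 15 mcg/mL: below toxic threshold.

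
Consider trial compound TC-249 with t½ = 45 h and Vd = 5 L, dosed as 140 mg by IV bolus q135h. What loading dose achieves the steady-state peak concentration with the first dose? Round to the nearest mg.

160 mg

f = (1/2)^(135/45) ≈ 0.125000; accumulation ratio R = 1/(1−f) ≈ 1.14286.
Loading dose to hit Cmax,ss on first dose: D_load = D_maint·R ≈ 140 × 1.14286 ≈ 160.00 mg.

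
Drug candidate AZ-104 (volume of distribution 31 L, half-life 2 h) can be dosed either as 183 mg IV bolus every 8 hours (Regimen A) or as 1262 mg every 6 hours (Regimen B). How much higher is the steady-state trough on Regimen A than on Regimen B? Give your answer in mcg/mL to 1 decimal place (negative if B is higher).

-5.4 mcg/mL

Regimen A: f = (1/2)^(8/2) ≈ 0.0625; Cmin,ss = (183/31)·f/(1−f) ≈ 0.394 mcg/mL.
Regimen B: f = (1/2)^(6/2) ≈ 0.1250; Cmin,ss = (1262/31)·f/(1−f) ≈ 5.816 mcg/mL.
Difference ≈ 0.394 − 5.816 ≈ -5.422 mcg/mL.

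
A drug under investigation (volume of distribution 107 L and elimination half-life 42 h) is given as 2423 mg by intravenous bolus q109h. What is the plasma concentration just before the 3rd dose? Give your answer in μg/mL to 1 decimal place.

f = (1/2)^(τ/t½) = (1/2)^(109/42) ≈ 0.1655.
C₀ = D/Vd = 2423/107 ≈ 22.645 μg/mL.
Before the 3rd dose, 2 doses have been given. Superposition: Cmin = C₀·(f + f²).
≈ 22.645 × (0.1655 + 0.0274) ≈ 22.645 × 0.1929 ≈ 4.368 μg/mL.

4.4 μg/mL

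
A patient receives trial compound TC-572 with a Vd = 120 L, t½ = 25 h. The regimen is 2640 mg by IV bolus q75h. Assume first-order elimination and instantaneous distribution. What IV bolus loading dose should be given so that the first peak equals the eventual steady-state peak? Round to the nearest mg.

3017 mg

f = (1/2)^(75/25) ≈ 0.125000; accumulation ratio R = 1/(1−f) ≈ 1.14286.
Loading dose to hit Cmax,ss on first dose: D_load = D_maint·R ≈ 2640 × 1.14286 ≈ 3017.15 mg.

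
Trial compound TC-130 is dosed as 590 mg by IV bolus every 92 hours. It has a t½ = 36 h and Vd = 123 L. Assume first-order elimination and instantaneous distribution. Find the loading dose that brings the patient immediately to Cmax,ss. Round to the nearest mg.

f = (1/2)^(92/36) ≈ 0.170099; accumulation ratio R = 1/(1−f) ≈ 1.20496.
Loading dose to hit Cmax,ss on first dose: D_load = D_maint·R ≈ 590 × 1.20496 ≈ 710.93 mg.

711 mg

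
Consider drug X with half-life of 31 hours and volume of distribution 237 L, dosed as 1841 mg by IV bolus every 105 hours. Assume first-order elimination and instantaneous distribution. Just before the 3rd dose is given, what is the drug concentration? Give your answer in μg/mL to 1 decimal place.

0.8 μg/mL

f = (1/2)^(τ/t½) = (1/2)^(105/31) ≈ 0.0956.
C₀ = D/Vd = 1841/237 ≈ 7.768 μg/mL.
Before the 3rd dose, 2 doses have been given. Superposition: Cmin = C₀·(f + f²).
≈ 7.768 × (0.0956 + 0.0091) ≈ 7.768 × 0.1047 ≈ 0.813 μg/mL.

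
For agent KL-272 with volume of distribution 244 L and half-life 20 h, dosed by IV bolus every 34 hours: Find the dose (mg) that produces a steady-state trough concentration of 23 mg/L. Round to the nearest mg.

τ/t½ = 34/20 ≈ 1.7, so f = (1/2)^(34/20) ≈ 0.307786.
Cmin,ss = (D/Vd)·f/(1−f), so D = Cmin,ss·Vd·(1−f)/f.
D = 23 × 244 × (1−f)/f ≈ 23 × 244 × 2.24901 ≈ 12621.44 mg.

12621 mg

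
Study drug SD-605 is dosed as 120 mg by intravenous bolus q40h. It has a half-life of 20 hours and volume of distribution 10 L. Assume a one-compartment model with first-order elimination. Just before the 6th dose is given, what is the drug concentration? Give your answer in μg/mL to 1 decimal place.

f = (1/2)^(τ/t½) = (1/2)^(40/20) ≈ 0.2500.
C₀ = D/Vd = 120/10 ≈ 12.000 μg/mL.
Before the 6th dose, 5 doses have been given. Superposition: Cmin = C₀·(f + f² + … + f^5).
≈ 12.000 × (0.2500 + 0.0625 + 0.0156 + 0.0039 + 0.0010) ≈ 12.000 × 0.3330 ≈ 3.996 μg/mL.

4.0 μg/mL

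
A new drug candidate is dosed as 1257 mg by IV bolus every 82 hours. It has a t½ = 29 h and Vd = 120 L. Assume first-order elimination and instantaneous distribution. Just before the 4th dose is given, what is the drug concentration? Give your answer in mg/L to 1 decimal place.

1.7 mg/L

f = (1/2)^(τ/t½) = (1/2)^(82/29) ≈ 0.1409.
C₀ = D/Vd = 1257/120 ≈ 10.475 mg/L.
Before the 4th dose, 3 doses have been given. Superposition: Cmin = C₀·(f + f² + … + f^3).
≈ 10.475 × (0.1409 + 0.0199 + 0.0028) ≈ 10.475 × 0.1636 ≈ 1.714 mg/L.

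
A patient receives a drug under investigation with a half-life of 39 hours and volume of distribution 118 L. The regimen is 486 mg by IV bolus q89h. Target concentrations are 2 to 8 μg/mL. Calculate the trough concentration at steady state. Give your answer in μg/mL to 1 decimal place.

1.1 μg/mL

τ/t½ = 89/39 ≈ 2.2821, so fraction remaining f = (1/2)^(89/39) ≈ 0.2056.
At steady state, accumulation factor R = 1/(1 − e^(−kτ)) ≈ 1.2588.
Single-dose peak C₀ = D/Vd = 486/118 ≈ 4.119 μg/mL.
Cmax,ss = C₀/(1 − f) ≈ 4.119/0.7944 ≈ 5.185 μg/mL.
Steady-state trough Cmin,ss = Cmax,ss·f ≈ 5.185 × 0.2056 ≈ 1.066 μg/mL.
Trough 1.1 μg/mL vs MEC 2 μg/mL: subtherapeutic.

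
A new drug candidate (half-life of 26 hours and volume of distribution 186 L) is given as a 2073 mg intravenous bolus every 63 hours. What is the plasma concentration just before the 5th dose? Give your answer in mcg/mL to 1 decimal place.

2.6 mcg/mL

f = (1/2)^(τ/t½) = (1/2)^(63/26) ≈ 0.1865.
C₀ = D/Vd = 2073/186 ≈ 11.145 mcg/mL.
Before the 5th dose, 4 doses have been given. Superposition: Cmin = C₀·(f + f² + … + f^4).
≈ 11.145 × (0.1865 + 0.0348 + 0.0065 + 0.0012) ≈ 11.145 × 0.2290 ≈ 2.552 mcg/mL.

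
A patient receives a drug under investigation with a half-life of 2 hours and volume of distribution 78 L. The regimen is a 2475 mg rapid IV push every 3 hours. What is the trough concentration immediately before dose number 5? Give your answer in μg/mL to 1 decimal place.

f = (1/2)^(τ/t½) = (1/2)^(3/2) ≈ 0.3536.
C₀ = D/Vd = 2475/78 ≈ 31.731 μg/mL.
Before the 5th dose, 4 doses have been given. Superposition: Cmin = C₀·(f + f² + … + f^4).
≈ 31.731 × (0.3536 + 0.1250 + 0.0442 + 0.0156) ≈ 31.731 × 0.5384 ≈ 17.084 μg/mL.

17.1 μg/mL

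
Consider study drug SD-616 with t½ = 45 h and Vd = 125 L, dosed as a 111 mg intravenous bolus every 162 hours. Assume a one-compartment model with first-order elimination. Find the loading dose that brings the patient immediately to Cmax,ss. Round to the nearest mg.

121 mg

f = (1/2)^(162/45) ≈ 0.082469; accumulation ratio R = 1/(1−f) ≈ 1.08988.
Loading dose to hit Cmax,ss on first dose: D_load = D_maint·R ≈ 111 × 1.08988 ≈ 120.98 mg.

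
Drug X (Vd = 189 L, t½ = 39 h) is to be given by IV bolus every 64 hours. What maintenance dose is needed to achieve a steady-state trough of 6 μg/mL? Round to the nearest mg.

2403 mg

τ/t½ = 64/39 ≈ 1.641, so f = (1/2)^(64/39) ≈ 0.320628.
Cmin,ss = (D/Vd)·f/(1−f), so D = Cmin,ss·Vd·(1−f)/f.
D = 6 × 189 × (1−f)/f ≈ 6 × 189 × 2.11888 ≈ 2402.81 mg.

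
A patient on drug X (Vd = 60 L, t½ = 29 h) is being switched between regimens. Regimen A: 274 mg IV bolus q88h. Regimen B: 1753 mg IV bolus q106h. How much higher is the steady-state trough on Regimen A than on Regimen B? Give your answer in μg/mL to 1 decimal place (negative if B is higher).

Regimen A: f = (1/2)^(88/29) ≈ 0.1220; Cmin,ss = (274/60)·f/(1−f) ≈ 0.635 μg/mL.
Regimen B: f = (1/2)^(106/29) ≈ 0.0794; Cmin,ss = (1753/60)·f/(1−f) ≈ 2.520 μg/mL.
Difference ≈ 0.635 − 2.520 ≈ -1.885 μg/mL.

-1.9 μg/mL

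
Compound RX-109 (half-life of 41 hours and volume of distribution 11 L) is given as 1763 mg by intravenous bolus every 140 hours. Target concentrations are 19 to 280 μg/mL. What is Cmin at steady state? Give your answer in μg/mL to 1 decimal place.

Over one 140-h interval, 140/41 ≈ 3.4146 half-lives elapse, leaving f ≈ 0.0938 of each dose.
Single-dose peak C₀ = D/Vd = 1763/11 ≈ 160.273 μg/mL.
Steady-state trough Cmin,ss = C₀·f/(1−f) ≈ 160.273 × 0.0938/0.9062 ≈ 16.590 μg/mL.
Trough 16.6 μg/mL vs MEC 19 μg/mL: subtherapeutic.

16.6 μg/mL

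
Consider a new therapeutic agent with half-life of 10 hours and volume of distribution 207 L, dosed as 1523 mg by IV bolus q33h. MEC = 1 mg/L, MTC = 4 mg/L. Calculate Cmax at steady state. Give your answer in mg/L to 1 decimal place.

8.2 mg/L

Over one 33-h interval, 33/10 ≈ 3.3 half-lives elapse, leaving f ≈ 0.1015 of each dose.
Accumulation ratio R = 1/(1 − f) ≈ 1/0.8985 ≈ 1.1130.
Each bolus raises the concentration by D/Vd = 1523/207 ≈ 7.357 mg/L.
Steady-state peak Cmax,ss = C₀·R ≈ 7.357 × 1.1130 ≈ 8.188 mg/L.
Peak 8.2 mg/L vs MTC 4 mg/L: exceeds toxic threshold.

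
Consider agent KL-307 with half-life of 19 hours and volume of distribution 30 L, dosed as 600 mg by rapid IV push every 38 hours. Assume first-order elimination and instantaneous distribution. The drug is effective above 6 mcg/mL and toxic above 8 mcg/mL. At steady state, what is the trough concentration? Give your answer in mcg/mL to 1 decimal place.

The dosing interval is 2 half-lives, so f = 2^(−2) = 0.25.
Accumulation ratio R = 1/(1 − f) = 1/0.75 = 4/3.
Single-dose peak C₀ = D/Vd = 600/30 = 20 mcg/mL.
Steady-state peak Cmax,ss = C₀·R = 20 × 4/3 ≈ 26.667 mcg/mL.
Steady-state trough Cmin,ss = Cmax,ss·f ≈ 26.667 × 0.25 ≈ 6.667 mcg/mL.
Trough 6.7 mcg/mL vs MEC 6 mcg/mL: adequate.

6.7 mcg/mL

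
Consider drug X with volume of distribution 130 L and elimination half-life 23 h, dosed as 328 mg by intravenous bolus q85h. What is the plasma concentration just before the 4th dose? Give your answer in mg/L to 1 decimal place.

f = (1/2)^(τ/t½) = (1/2)^(85/23) ≈ 0.0772.
C₀ = D/Vd = 328/130 ≈ 2.523 mg/L.
Before the 4th dose, 3 doses have been given. Superposition: Cmin = C₀·(f + f² + … + f^3).
≈ 2.523 × (0.0772 + 0.0060 + 0.0005) ≈ 2.523 × 0.0837 ≈ 0.211 mg/L.

0.2 mg/L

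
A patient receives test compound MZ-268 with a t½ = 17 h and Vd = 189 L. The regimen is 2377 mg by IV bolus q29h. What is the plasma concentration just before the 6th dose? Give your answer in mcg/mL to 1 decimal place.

f = (1/2)^(τ/t½) = (1/2)^(29/17) ≈ 0.3065.
C₀ = D/Vd = 2377/189 ≈ 12.577 mcg/mL.
Before the 6th dose, 5 doses have been given. Superposition: Cmin = C₀·(f + f² + … + f^5).
≈ 12.577 × (0.3065 + 0.0939 + 0.0288 + 0.0088 + 0.0027) ≈ 12.577 × 0.4407 ≈ 5.543 mcg/mL.

5.5 mcg/mL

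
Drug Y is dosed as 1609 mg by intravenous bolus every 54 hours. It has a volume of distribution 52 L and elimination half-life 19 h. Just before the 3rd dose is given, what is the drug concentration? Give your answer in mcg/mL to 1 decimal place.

4.9 mcg/mL

f = (1/2)^(τ/t½) = (1/2)^(54/19) ≈ 0.1395.
C₀ = D/Vd = 1609/52 ≈ 30.942 mcg/mL.
Before the 3rd dose, 2 doses have been given. Superposition: Cmin = C₀·(f + f²).
≈ 30.942 × (0.1395 + 0.0195) ≈ 30.942 × 0.1590 ≈ 4.920 mcg/mL.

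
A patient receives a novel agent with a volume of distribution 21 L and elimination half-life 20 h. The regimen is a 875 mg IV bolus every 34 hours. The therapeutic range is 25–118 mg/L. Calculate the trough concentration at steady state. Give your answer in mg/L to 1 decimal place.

18.5 mg/L

k = ln2/t½ = ln2/20 ≈ 0.034657 h⁻¹; fraction remaining f = e^(−kτ) = e^(−0.034657×34) ≈ 0.3078.
At steady state, accumulation factor R = 1/(1 − e^(−kτ)) ≈ 1.4447.
Single-dose peak C₀ = D/Vd = 875/21 ≈ 41.667 mg/L.
Cmax,ss = C₀/(1 − f) ≈ 41.667/0.6922 ≈ 60.195 mg/L.
One interval later, Cmin,ss = Cmax,ss·e^(−kτ) ≈ 60.195 × 0.3078 ≈ 18.528 mg/L.
Trough 18.5 mg/L vs MEC 25 mg/L: subtherapeutic.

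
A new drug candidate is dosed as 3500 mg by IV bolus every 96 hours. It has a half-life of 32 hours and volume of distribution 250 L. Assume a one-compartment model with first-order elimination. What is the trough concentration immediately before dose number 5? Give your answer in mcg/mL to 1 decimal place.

2.0 mcg/mL

f = (1/2)^(τ/t½) = (1/2)^(96/32) ≈ 0.1250.
C₀ = D/Vd = 3500/250 ≈ 14.000 mcg/mL.
Before the 5th dose, 4 doses have been given. Superposition: Cmin = C₀·(f + f² + … + f^4).
≈ 14.000 × (0.1250 + 0.0156 + 0.0020 + 0.0002) ≈ 14.000 × 0.1428 ≈ 1.999 mcg/mL.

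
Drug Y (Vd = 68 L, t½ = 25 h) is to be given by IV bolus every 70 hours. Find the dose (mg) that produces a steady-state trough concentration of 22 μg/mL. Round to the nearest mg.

τ/t½ = 70/25 ≈ 2.8, so f = (1/2)^(70/25) ≈ 0.143587.
Cmin,ss = (D/Vd)·f/(1−f), so D = Cmin,ss·Vd·(1−f)/f.
D = 22 × 68 × (1−f)/f ≈ 22 × 68 × 5.96442 ≈ 8922.77 mg.

8923 mg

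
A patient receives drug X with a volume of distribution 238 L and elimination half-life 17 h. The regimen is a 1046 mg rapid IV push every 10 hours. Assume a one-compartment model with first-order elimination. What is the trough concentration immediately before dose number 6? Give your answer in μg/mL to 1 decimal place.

f = (1/2)^(τ/t½) = (1/2)^(10/17) ≈ 0.6652.
C₀ = D/Vd = 1046/238 ≈ 4.395 μg/mL.
Before the 6th dose, 5 doses have been given. Superposition: Cmin = C₀·(f + f² + … + f^5).
≈ 4.395 × (0.6652 + 0.4425 + 0.2943 + 0.1958 + 0.1302) ≈ 4.395 × 1.7280 ≈ 7.595 μg/mL.

7.6 μg/mL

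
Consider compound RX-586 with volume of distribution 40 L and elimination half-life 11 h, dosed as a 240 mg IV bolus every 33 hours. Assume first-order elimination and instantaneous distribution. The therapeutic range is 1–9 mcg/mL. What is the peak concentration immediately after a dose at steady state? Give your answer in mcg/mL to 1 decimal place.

The dosing interval is 3 half-lives, so f = 2^(−3) = 0.125.
Accumulation ratio R = 1/(1 − f) = 1/0.875 = 8/7.
Single-dose peak C₀ = D/Vd = 240/40 = 6 mcg/mL.
Steady-state peak Cmax,ss = C₀·R = 6 × 8/7 ≈ 6.857 mcg/mL.
Peak 6.9 mcg/mL vs MTC 9 mcg/mL: below toxic threshold.

6.9 mcg/mL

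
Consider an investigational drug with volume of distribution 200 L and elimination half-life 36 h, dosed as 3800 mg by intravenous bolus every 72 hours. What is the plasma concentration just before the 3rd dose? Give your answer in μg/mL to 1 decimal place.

f = (1/2)^(τ/t½) = (1/2)^(72/36) ≈ 0.2500.
C₀ = D/Vd = 3800/200 ≈ 19.000 μg/mL.
Before the 3rd dose, 2 doses have been given. Superposition: Cmin = C₀·(f + f²).
≈ 19.000 × (0.2500 + 0.0625) ≈ 19.000 × 0.3125 ≈ 5.938 μg/mL.

5.9 μg/mL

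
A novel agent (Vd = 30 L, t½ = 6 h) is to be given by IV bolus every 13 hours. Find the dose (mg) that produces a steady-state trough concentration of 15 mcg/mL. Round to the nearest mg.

1570 mg

τ/t½ = 13/6 ≈ 2.1667, so f = (1/2)^(13/6) ≈ 0.222725.
Cmin,ss = (D/Vd)·f/(1−f), so D = Cmin,ss·Vd·(1−f)/f.
D = 15 × 30 × (1−f)/f ≈ 15 × 30 × 3.48984 ≈ 1570.43 mg.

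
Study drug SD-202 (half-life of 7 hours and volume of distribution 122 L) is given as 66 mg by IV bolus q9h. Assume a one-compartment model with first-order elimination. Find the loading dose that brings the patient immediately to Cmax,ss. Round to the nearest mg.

f = (1/2)^(9/7) ≈ 0.410168; accumulation ratio R = 1/(1−f) ≈ 1.69540.
Loading dose to hit Cmax,ss on first dose: D_load = D_maint·R ≈ 66 × 1.69540 ≈ 111.90 mg.

112 mg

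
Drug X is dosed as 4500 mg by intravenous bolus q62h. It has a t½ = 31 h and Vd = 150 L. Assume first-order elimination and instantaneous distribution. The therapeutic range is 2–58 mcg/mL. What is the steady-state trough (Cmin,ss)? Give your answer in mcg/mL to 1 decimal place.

The dosing interval is 2 half-lives, so f = 2^(−2) = 0.25.
At steady state, R = 1/(1 − 0.25) = 4/3.
Single-dose peak C₀ = D/Vd = 4500/150 = 30 mcg/mL.
Steady-state peak Cmax,ss = C₀·R = 30 × 4/3 ≈ 40.000 mcg/mL.
Steady-state trough Cmin,ss = Cmax,ss·f ≈ 40.000 × 0.25 ≈ 10.000 mcg/mL.
Trough 10.0 mcg/mL vs MEC 2 mcg/mL: adequate.

10.0 mcg/mL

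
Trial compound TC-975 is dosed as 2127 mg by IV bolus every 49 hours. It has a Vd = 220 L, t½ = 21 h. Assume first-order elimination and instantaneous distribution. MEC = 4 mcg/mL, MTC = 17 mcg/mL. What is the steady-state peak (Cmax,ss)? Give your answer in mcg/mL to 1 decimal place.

τ/t½ = 49/21 ≈ 2.3333, so fraction remaining f = (1/2)^(49/21) ≈ 0.1984.
At steady state, accumulation factor R = 1/(1 − e^(−kτ)) ≈ 1.2475.
Single-dose peak C₀ = D/Vd = 2127/220 ≈ 9.668 mcg/mL.
Steady-state peak Cmax,ss = C₀·R ≈ 9.668 × 1.2475 ≈ 12.061 mcg/mL.
Peak 12.1 mcg/mL vs MTC 17 mcg/mL: below toxic threshold.

12.1 mcg/mL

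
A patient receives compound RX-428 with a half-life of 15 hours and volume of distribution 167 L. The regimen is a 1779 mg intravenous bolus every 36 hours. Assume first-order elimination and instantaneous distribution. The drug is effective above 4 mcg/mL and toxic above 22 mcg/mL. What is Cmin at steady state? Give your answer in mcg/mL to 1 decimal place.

Over one 36-h interval, 36/15 ≈ 2.4 half-lives elapse, leaving f ≈ 0.1895 of each dose.
Each bolus raises the concentration by D/Vd = 1779/167 ≈ 10.653 mcg/mL.
Steady-state trough Cmin,ss = C₀·f/(1−f) ≈ 10.653 × 0.1895/0.8105 ≈ 2.491 mcg/mL.
Trough 2.5 mcg/mL vs MEC 4 mcg/mL: subtherapeutic.

2.5 mcg/mL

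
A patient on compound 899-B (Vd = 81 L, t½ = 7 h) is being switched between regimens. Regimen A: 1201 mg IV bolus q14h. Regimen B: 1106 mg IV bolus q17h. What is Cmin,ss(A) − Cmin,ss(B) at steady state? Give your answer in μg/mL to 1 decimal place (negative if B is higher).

Regimen A: f = (1/2)^(14/7) ≈ 0.2500; Cmin,ss = (1201/81)·f/(1−f) ≈ 4.942 μg/mL.
Regimen B: f = (1/2)^(17/7) ≈ 0.1857; Cmin,ss = (1106/81)·f/(1−f) ≈ 3.114 μg/mL.
Difference ≈ 4.942 − 3.114 ≈ 1.828 μg/mL.

1.8 μg/mL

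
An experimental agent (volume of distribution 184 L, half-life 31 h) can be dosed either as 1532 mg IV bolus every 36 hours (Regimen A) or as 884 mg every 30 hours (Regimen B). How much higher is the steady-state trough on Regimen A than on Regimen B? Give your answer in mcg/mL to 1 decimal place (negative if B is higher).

1.7 mcg/mL

Regimen A: f = (1/2)^(36/31) ≈ 0.4471; Cmin,ss = (1532/184)·f/(1−f) ≈ 6.733 mcg/mL.
Regimen B: f = (1/2)^(30/31) ≈ 0.5113; Cmin,ss = (884/184)·f/(1−f) ≈ 5.027 mcg/mL.
Difference ≈ 6.733 − 5.027 ≈ 1.706 mcg/mL.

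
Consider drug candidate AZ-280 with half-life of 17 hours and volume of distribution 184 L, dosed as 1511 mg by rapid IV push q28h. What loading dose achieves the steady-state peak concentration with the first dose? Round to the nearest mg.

f = (1/2)^(28/17) ≈ 0.319290; accumulation ratio R = 1/(1−f) ≈ 1.46905.
Loading dose to hit Cmax,ss on first dose: D_load = D_maint·R ≈ 1511 × 1.46905 ≈ 2219.73 mg.

2220 mg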